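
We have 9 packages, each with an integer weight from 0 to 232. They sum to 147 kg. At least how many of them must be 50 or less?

Each value above 50 is at least 51, contributing at least 51 − 0 = 51 above the floor 0.
The sum exceeds the floor total 0 by 147, so at most ⌊147/51⌋ = 2 exceed 50, and at least 7 are ≤ 50.
Exactly 7 works: 7 values at 0 and 2 at 51 total 102; raise one of the low values by 45 (still ≤ 50) to hit 147.

7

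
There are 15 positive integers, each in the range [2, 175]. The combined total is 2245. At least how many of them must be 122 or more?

8

If only k of them are at least 122, the other 15 − k are at most 121, so the total is at most k·175 + (15 − k)·121.
This must reach 2245, so k·175 + (15 − k)·121 ≥ 2245, giving k ≥ 8.
Exactly 8 works: 8 values at 175 and 7 at 121 total 2247; lower one of the high values by 2 (still ≥ 122) to hit 2245.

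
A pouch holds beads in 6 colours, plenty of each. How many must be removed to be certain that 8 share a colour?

You could draw 7 of every colour without reaching 8 of any — 42 in all.
One more forces 8 of some colour, so 42 + 1 = 43.

43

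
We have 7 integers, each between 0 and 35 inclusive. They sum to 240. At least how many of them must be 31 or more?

Each value short of 31 is at most 30, costing at least 35 − 30 = 5 against the maximum total of 245.
We can afford to lose at most 245 − 240 = 5, so at most ⌊5/5⌋ = 1 fall short, and at least 6 are ≥ 31.
Exactly 6 works: 6 values at 35 and 1 at 30 total 240.

6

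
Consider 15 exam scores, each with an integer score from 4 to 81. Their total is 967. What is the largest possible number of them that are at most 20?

4

Suppose k of them are at most 20. Those contribute at most 20 each and the rest at most 81 each.
So the total is at most 20k + 81(15 − k) = 1215 − 61k. This must still be ≥ 967, so k ≤ 4.
k = 4 is achieved by 4 values at 20 and 11 at 81, total 971; lower one of the 81's by 4 (still > 20) to reach 967.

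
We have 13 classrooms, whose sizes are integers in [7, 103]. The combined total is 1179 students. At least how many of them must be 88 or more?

Suppose at most 13 − j of them reach 88; then j values are ≤ 87 and the rest ≤ 103.
The total is then ≤ 87·j + 103·(13 − j) = 1339 − 16j. For this to be ≥ 1179 we need j ≤ 10, so at least 13 − 10 = 3 must reach 88.
Exactly 3 works: 3 values at 103 and 10 at 87 total 1179.

3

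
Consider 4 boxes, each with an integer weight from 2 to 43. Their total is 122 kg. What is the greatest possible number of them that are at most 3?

Suppose k of them are at most 3. Those contribute at most 3 each and the rest at most 43 each.
So the total is at most 3k + 43(4 − k) = 172 − 40k. This must still be ≥ 122, so k ≤ 1.
k = 1 is achieved by 1 value at 3 and 3 at 43, total 132; lower one of the 43's by 10 (still > 3) to reach 122.

1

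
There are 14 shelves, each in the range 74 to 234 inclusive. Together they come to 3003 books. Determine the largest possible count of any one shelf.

Maximizing one value means minimizing the remaining 13.
The other 13 contribute at least 13 × 74 = 962, leaving at most 3003 − 962 = 2041.
But each shelf is capped at 234, so the maximum is 234.
Achievable: one at 234 and the other 13 totalling 2769, which fits since 13 × 74 ≤ 2769 ≤ 13 × 234.

234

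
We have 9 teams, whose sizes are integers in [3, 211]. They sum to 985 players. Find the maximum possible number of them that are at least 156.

6

If k of the values are ≥ 156, the total is ≥ 156k + 3(9 − k).
Setting 156k + 3(9 − k) ≤ 985 gives 153k ≤ 958, so k ≤ 6.
k = 6 is achieved by 6 values at 156 and 3 at 3, total 945; add 40 to one value (staying below 156) to reach 985.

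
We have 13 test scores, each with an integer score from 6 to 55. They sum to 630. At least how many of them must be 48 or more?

Each value short of 48 is at most 47, costing at least 55 − 47 = 8 against the maximum total of 715.
We can afford to lose at most 715 − 630 = 85, so at most ⌊85/8⌋ = 10 fall short, and at least 3 are ≥ 48.
Exactly 3 works: 3 values at 55 and 10 at 47 total 635; lower one of the high values by 5 (still ≥ 48) to hit 630.

3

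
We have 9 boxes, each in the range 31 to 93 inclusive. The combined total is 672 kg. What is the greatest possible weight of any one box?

93

Maximizing one value means minimizing the remaining 8.
The other 8 contribute at least 8 × 31 = 248, leaving at most 672 − 248 = 424.
But each box is capped at 93, so the maximum is 93.
Achievable: one at 93 and the other 8 totalling 579, which fits since 8 × 31 ≤ 579 ≤ 8 × 93.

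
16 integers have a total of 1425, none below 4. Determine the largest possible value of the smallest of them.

89

If every one of the 16 were at least 90, the total would be at least 16 × 90 = 1440 > 1425.
Achievable: 15 of them at 89 and 1 at 90 total 1425.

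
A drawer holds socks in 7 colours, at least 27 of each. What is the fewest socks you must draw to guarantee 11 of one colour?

In the worst case you draw 10 of each of the 7 colours: 7 × 10 = 70.
One more forces 11 of some colour, so 70 + 1 = 71.

71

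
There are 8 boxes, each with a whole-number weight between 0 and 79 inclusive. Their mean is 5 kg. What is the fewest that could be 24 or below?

7

The total is 8 × 5 = 40.
Let j be the number exceeding 24. Then the total is ≥ 25·j + 0·(8 − j) = 0 + 25j.
So 25j ≤ 40 and j ≤ 1; hence at least 8 − 1 = 7 are ≤ 24.
Exactly 7 works: 7 values at 0 and 1 at 25 total 25; raise one of the low values by 15 (still ≤ 24) to hit 40.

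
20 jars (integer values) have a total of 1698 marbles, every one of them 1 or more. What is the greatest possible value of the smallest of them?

The 20 values sum to 1698, so their minimum is at most ⌊1698/20⌋ = 84.
Achievable: 2 of them at 84 and 18 at 85 total 1698.

84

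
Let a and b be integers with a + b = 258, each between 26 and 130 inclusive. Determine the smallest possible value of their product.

16640

For a fixed sum, ab is smallest when a and b are as far apart as possible.
The extreme feasible split is a = 128, b = 130, giving ab = 16640.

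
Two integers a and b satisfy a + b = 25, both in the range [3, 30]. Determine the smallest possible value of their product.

For a fixed sum, ab is smallest when a and b are as far apart as possible.
At the endpoint a = 3, b = 25 − 3 = 22, so ab = 3 × 22 = 66.

66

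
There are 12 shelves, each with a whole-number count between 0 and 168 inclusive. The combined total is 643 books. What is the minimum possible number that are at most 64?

Each value above 64 is at least 65, contributing at least 65 − 0 = 65 above the floor 0.
The sum exceeds the floor total 0 by 643, so at most ⌊643/65⌋ = 9 exceed 64, and at least 3 are ≤ 64.
Exactly 3 works: 3 values at 0 and 9 at 65 total 585; raise one of the low values by 58 (still ≤ 64) to hit 643.

3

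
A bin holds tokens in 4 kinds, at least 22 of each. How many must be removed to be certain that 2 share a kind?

5

You could draw 1 of every kind without reaching 2 of any — 4 in all.
One more forces 2 of some kind, so 4 + 1 = 5.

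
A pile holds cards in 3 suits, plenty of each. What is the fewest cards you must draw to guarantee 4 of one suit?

10

In the worst case you draw 3 of each of the 3 suits: 3 × 3 = 9.
One more forces 4 of some suit, so 9 + 1 = 10.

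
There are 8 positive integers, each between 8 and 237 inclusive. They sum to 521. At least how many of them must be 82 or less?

Let j be the number exceeding 82. Then the total is ≥ 83·j + 8·(8 − j) = 64 + 75j.
So 75j ≤ 457 and j ≤ 6; hence at least 8 − 6 = 2 are ≤ 82.
Exactly 2 works: 2 values at 8 and 6 at 83 total 514; raise one of the low values by 7 (still ≤ 82) to hit 521.

2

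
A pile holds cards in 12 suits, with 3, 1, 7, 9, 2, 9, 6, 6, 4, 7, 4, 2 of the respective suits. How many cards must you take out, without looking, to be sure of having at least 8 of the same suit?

57

In the worst case you take as many as possible of each suit without reaching 8: 3 + 1 + 7 + 7 + 2 + 7 + 6 + 6 + 4 + 7 + 4 + 2 = 56.
The next one must give 8 of some suit, so 56 + 1 = 57.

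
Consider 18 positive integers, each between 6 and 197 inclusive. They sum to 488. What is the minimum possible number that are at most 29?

3

If only k of them are at most 29, the other 18 − k are at least 30, so the total is at least (18 − k)·30 + k·6.
This is ≤ 488, so (18 − k)·30 + 6k ≤ 488, which gives k ≥ 3.
Exactly 3 works: 3 values at 6 and 15 at 30 total 468; raise one of the low values by 20 (still ≤ 29) to hit 488.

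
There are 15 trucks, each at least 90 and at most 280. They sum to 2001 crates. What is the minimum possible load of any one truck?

To make one truck as small as possible, make the other 14 as large as possible.
The other 14 can take up 14 × 280 = 3920 ≥ 2001 − 90, so one truck can sit at its floor of 90.
Achievable: one at 90 and the other 14 totalling 1911, which fits since 14 × 90 ≤ 1911 ≤ 14 × 280.

90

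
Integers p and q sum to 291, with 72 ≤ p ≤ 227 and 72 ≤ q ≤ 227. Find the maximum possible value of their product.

For a fixed sum, the product pq is largest when p and q are as close as possible.
Taking p = 145 and q = 146 (both in [72, 227]) gives pq = 21170.

21170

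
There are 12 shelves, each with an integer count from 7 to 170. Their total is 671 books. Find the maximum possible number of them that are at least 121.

With k values at 121 or above and the rest at least 7, the sum is at least 84 + 114k.
Since the sum is 671, we need 114k ≤ 587, i.e. k ≤ 5.
k = 5 is achieved by 5 values at 121 and 7 at 7, total 654; add 17 to one value (staying below 121) to reach 671.

5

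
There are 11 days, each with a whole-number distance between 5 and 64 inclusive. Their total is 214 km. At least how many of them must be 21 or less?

2

Each value above 21 is at least 22, contributing at least 22 − 5 = 17 above the floor 5.
The sum exceeds the floor total 55 by 159, so at most ⌊159/17⌋ = 9 exceed 21, and at least 2 are ≤ 21.
Exactly 2 works: 2 values at 5 and 9 at 22 total 208; raise one of the low values by 6 (still ≤ 21) to hit 214.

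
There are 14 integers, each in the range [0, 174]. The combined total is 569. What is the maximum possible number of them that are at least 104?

Suppose k of them are at least 104. Those contribute at least 104 each and the other 14 − k at least 0 each.
So the total is at least 104k + 0(14 − k) = 0 + 104k. This must be ≤ 569, giving k ≤ 5.
k = 5 is achieved by 5 values at 104 and 9 at 0, total 520; add 49 to one value (staying below 104) to reach 569.

5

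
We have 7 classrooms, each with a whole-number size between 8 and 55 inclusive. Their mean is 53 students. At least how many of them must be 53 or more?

3

The total is 7 × 53 = 371.
Suppose at most 7 − j of them reach 53; then j values are ≤ 52 and the rest ≤ 55.
The total is then ≤ 52·j + 55·(7 − j) = 385 − 3j. For this to be ≥ 371 we need j ≤ 4, so at least 7 − 4 = 3 must reach 53.
Exactly 3 works: 3 values at 55 and 4 at 52 total 373; lower one of the high values by 2 (still ≥ 53) to hit 371.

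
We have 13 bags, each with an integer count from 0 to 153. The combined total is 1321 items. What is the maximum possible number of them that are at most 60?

Each value at 60 or below falls at least 153 − 60 = 93 short of the ceiling 153.
The ceiling total is 13 × 153 = 1989, and we need 1321, so at most ⌊(1989 − 1321)/93⌋ = 7 can be that low.
k = 7 is achieved by 7 values at 60 and 6 at 153, total 1338; lower one of the 153's by 17 (still > 60) to reach 1321.

7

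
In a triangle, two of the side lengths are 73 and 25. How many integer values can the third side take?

The triangle inequality gives |73 − 25| < c < 73 + 25, i.e. 48 < c < 98.
So c can be any integer from 49 to 97: 49 values.

49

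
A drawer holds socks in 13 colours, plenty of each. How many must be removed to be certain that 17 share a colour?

209

You could draw 16 of every colour without reaching 17 of any — 208 in all.
One more forces 17 of some colour, so 208 + 1 = 209.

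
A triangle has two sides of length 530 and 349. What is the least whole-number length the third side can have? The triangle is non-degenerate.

182

The third side must exceed |530 − 349| = 181.
The smallest integer above 181 is 182.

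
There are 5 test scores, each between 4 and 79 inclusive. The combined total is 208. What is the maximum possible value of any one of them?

79

To make one score as large as possible, make the other 4 as small as possible.
The other 4 contribute at least 4 × 4 = 16, leaving at most 208 − 16 = 192.
But each score is capped at 79, so the maximum is 79.
Achievable: one at 79 and the other 4 totalling 129, which fits since 4 × 4 ≤ 129 ≤ 4 × 79.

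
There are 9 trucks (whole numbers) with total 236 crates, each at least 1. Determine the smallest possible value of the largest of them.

27

The 9 values sum to 236, so their maximum is at least ⌈236/9⌉ = 27.
Equality holds with 2 values of 27 and 7 values of 26.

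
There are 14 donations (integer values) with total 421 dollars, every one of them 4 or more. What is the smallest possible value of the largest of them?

31

The average is 421/14 > 30, so not all 14 can be 30 or less; the largest is ≥ 31.
Achievable: 1 of them at 31 and 13 at 30 total 421.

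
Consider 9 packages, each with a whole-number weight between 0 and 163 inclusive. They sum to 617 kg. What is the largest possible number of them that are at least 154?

4

With k values at 154 or above and the rest at least 0, the sum is at least 0 + 154k.
Since the sum is 617, we need 154k ≤ 617, i.e. k ≤ 4.
k = 4 is achieved by 4 values at 154 and 5 at 0, total 616; add 1 to one value (staying below 154) to reach 617.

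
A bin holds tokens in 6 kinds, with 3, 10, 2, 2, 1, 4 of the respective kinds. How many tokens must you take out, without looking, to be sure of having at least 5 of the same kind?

In the worst case you take as many as possible of each kind without reaching 5: 3 + 4 + 2 + 2 + 1 + 4 = 16.
The next one must give 5 of some kind, so 16 + 1 = 17.

17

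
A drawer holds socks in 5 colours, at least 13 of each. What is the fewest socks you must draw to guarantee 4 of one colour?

16

In the worst case you draw 3 of each of the 5 colours: 5 × 3 = 15.
One more forces 4 of some colour, so 15 + 1 = 16.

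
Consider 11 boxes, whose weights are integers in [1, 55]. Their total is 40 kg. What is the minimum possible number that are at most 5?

Each value above 5 is at least 6, contributing at least 6 − 1 = 5 above the floor 1.
The sum exceeds the floor total 11 by 29, so at most ⌊29/5⌋ = 5 exceed 5, and at least 6 are ≤ 5.
Exactly 6 works: 6 values at 1 and 5 at 6 total 36; raise one of the low values by 4 (still ≤ 5) to hit 40.

6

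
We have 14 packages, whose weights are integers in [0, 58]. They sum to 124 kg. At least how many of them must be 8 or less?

Let j be the number exceeding 8. Then the total is ≥ 9·j + 0·(14 − j) = 0 + 9j.
So 9j ≤ 124 and j ≤ 13; hence at least 14 − 13 = 1 are ≤ 8.
Exactly 1 works: 1 value at 0 and 13 at 9 total 117; raise one of the low values by 7 (still ≤ 8) to hit 124.

1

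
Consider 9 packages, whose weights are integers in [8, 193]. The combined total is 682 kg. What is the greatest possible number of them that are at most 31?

6

Each value at 31 or below falls at least 193 − 31 = 162 short of the ceiling 193.
The ceiling total is 9 × 193 = 1737, and we need 682, so at most ⌊(1737 − 682)/162⌋ = 6 can be that low.
k = 6 is achieved by 6 values at 31 and 3 at 193, total 765; lower one of the 193's by 83 (still > 31) to reach 682.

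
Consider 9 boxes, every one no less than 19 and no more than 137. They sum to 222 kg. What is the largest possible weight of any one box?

70

Maximizing one value means minimizing the remaining 8.
The other 8 contribute at least 8 × 19 = 152, leaving at most 222 − 152 = 70.
Since 70 ≤ 137, this is achievable: one at 70 and 8 at 19.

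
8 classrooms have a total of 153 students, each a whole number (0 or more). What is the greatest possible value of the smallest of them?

19

The 8 values sum to 153, so their minimum is at most ⌊153/8⌋ = 19.
Equality holds with 7 values of 19 and 1 value of 20.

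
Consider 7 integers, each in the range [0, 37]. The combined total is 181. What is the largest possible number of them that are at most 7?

2

Each value at 7 or below falls at least 37 − 7 = 30 short of the ceiling 37.
The ceiling total is 7 × 37 = 259, and we need 181, so at most ⌊(259 − 181)/30⌋ = 2 can be that low.
k = 2 is achieved by 2 values at 7 and 5 at 37, total 199; lower one of the 37's by 18 (still > 7) to reach 181.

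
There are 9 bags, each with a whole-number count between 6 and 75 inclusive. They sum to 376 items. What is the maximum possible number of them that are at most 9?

Suppose k of them are at most 9. Those contribute at most 9 each and the rest at most 75 each.
So the total is at most 9k + 75(9 − k) = 675 − 66k. This must still be ≥ 376, so k ≤ 4.
k = 4 is achieved by 4 values at 9 and 5 at 75, total 411; lower one of the 75's by 35 (still > 9) to reach 376.

4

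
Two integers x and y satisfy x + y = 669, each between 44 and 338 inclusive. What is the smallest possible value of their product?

xy = x(669 − x) is concave in x, so over [331, 338] it is minimized at an endpoint.
At the endpoint x = 331, y = 669 − 331 = 338, so xy = 331 × 338 = 111878.

111878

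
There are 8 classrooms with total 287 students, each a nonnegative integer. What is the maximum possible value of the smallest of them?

35

The average is 287/8 < 36, so some value is ≤ 35.
Equality holds with 1 value of 35 and 7 values of 36.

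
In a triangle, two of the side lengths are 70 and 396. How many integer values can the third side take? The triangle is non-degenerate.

The triangle inequality gives |70 − 396| < c < 70 + 396, i.e. 326 < c < 466.
So c can be any integer from 327 to 465: 139 values.

139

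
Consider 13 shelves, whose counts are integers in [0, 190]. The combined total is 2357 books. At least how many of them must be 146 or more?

11

If only k of them are at least 146, the other 13 − k are at most 145, so the total is at most k·190 + (13 − k)·145.
This must reach 2357, so k·190 + (13 − k)·145 ≥ 2357, giving k ≥ 11.
Exactly 11 works: 11 values at 190 and 2 at 145 total 2380; lower one of the high values by 23 (still ≥ 146) to hit 2357.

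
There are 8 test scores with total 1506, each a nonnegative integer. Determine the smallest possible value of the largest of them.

If every one of the 8 were at most 188, the total would be at most 8 × 188 = 1504 < 1506.
Taking 6 copies of 188 and 2 copies of 189 gives exactly 1506, so 189 is attained.

189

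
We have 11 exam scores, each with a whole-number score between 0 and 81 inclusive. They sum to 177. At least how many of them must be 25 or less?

5

Each value above 25 is at least 26, contributing at least 26 − 0 = 26 above the floor 0.
The sum exceeds the floor total 0 by 177, so at most ⌊177/26⌋ = 6 exceed 25, and at least 5 are ≤ 25.
Exactly 5 works: 5 values at 0 and 6 at 26 total 156; raise one of the low values by 21 (still ≤ 25) to hit 177.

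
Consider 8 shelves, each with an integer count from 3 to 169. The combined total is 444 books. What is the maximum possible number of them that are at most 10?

5

Suppose k of them are at most 10. Those contribute at most 10 each and the rest at most 169 each.
So the total is at most 10k + 169(8 − k) = 1352 − 159k. This must still be ≥ 444, so k ≤ 5.
k = 5 is achieved by 5 values at 10 and 3 at 169, total 557; lower one of the 169's by 113 (still > 10) to reach 444.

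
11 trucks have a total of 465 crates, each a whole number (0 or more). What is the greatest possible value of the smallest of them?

42

If every one of the 11 were at least 43, the total would be at least 11 × 43 = 473 > 465.
Equality holds with 8 values of 42 and 3 values of 43.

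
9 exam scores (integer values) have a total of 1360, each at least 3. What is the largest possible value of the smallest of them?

151

The average is 1360/9 < 152, so some value is ≤ 151.
Achievable: 8 of them at 151 and 1 at 152 total 1360.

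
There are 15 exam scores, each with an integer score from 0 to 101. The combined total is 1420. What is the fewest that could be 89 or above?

8

Suppose at most 15 − j of them reach 89; then j values are ≤ 88 and the rest ≤ 101.
The total is then ≤ 88·j + 101·(15 − j) = 1515 − 13j. For this to be ≥ 1420 we need j ≤ 7, so at least 15 − 7 = 8 must reach 89.
Exactly 8 works: 8 values at 101 and 7 at 88 total 1424; lower one of the high values by 4 (still ≥ 89) to hit 1420.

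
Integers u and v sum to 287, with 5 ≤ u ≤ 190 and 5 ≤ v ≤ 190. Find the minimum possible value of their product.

uv = u(287 − u) is concave in u, so over [97, 190] it is minimized at an endpoint.
The extreme feasible split is u = 97, v = 190, giving uv = 18430.

18430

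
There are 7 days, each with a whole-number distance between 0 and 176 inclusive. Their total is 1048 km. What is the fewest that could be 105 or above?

5

Each value short of 105 is at most 104, costing at least 176 − 104 = 72 against the maximum total of 1232.
We can afford to lose at most 1232 − 1048 = 184, so at most ⌊184/72⌋ = 2 fall short, and at least 5 are ≥ 105.
Exactly 5 works: 5 values at 176 and 2 at 104 total 1088; lower one of the high values by 40 (still ≥ 105) to hit 1048.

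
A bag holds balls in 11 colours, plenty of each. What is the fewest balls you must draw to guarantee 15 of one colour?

You could draw 14 of every colour without reaching 15 of any — 154 in all.
One more forces 15 of some colour, so 154 + 1 = 155.

155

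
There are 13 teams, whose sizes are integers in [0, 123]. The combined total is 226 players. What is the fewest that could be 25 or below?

5

Each value above 25 is at least 26, contributing at least 26 − 0 = 26 above the floor 0.
The sum exceeds the floor total 0 by 226, so at most ⌊226/26⌋ = 8 exceed 25, and at least 5 are ≤ 25.
Exactly 5 works: 5 values at 0 and 8 at 26 total 208; raise one of the low values by 18 (still ≤ 25) to hit 226.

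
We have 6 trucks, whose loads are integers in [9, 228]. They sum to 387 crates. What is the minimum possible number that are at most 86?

Let j be the number exceeding 86. Then the total is ≥ 87·j + 9·(6 − j) = 54 + 78j.
So 78j ≤ 333 and j ≤ 4; hence at least 6 − 4 = 2 are ≤ 86.
Exactly 2 works: 2 values at 9 and 4 at 87 total 366; raise one of the low values by 21 (still ≤ 86) to hit 387.

2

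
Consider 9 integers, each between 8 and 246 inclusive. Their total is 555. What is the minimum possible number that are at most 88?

Let j be the number exceeding 88. Then the total is ≥ 89·j + 8·(9 − j) = 72 + 81j.
So 81j ≤ 483 and j ≤ 5; hence at least 9 − 5 = 4 are ≤ 88.
Exactly 4 works: 4 values at 8 and 5 at 89 total 477; raise one of the low values by 78 (still ≤ 88) to hit 555.

4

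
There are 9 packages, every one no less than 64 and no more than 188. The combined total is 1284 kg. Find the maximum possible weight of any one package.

188

Maximizing one value means minimizing the remaining 8.
The other 8 contribute at least 8 × 64 = 512, leaving at most 1284 − 512 = 772.
But each package is capped at 188, so the maximum is 188.
Achievable: one at 188 and the other 8 totalling 1096, which fits since 8 × 64 ≤ 1096 ≤ 8 × 188.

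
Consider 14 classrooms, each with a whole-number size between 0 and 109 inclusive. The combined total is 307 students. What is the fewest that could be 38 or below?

7

If only k of them are at most 38, the other 14 − k are at least 39, so the total is at least (14 − k)·39 + k·0.
This is ≤ 307, so (14 − k)·39 + 0k ≤ 307, which gives k ≥ 7.
Exactly 7 works: 7 values at 0 and 7 at 39 total 273; raise one of the low values by 34 (still ≤ 38) to hit 307.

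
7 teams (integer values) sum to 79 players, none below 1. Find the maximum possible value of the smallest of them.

11

The average is 79/7 < 12, so some value is ≤ 11.
Equality holds with 5 values of 11 and 2 values of 12.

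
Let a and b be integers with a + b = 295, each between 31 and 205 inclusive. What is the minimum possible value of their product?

Since a + b is fixed, pushing one of them to its bound minimizes the product.
At the endpoint a = 90, b = 295 − 90 = 205, so ab = 90 × 205 = 18450.

18450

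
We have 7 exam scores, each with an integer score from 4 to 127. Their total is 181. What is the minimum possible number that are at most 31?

If only k of them are at most 31, the other 7 − k are at least 32, so the total is at least (7 − k)·32 + k·4.
This is ≤ 181, so (7 − k)·32 + 4k ≤ 181, which gives k ≥ 2.
Exactly 2 works: 2 values at 4 and 5 at 32 total 168; raise one of the low values by 13 (still ≤ 31) to hit 181.

2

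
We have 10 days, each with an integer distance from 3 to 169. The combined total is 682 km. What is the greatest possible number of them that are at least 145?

Suppose k of them are at least 145. Those contribute at least 145 each and the other 10 − k at least 3 each.
So the total is at least 145k + 3(10 − k) = 30 + 142k. This must be ≤ 682, giving k ≤ 4.
k = 4 is achieved by 4 values at 145 and 6 at 3, total 598; add 84 to one value (staying below 145) to reach 682.

4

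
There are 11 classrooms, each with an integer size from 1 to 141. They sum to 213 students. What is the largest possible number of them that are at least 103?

If k of the values are ≥ 103, the total is ≥ 103k + 1(11 − k).
Setting 103k + 1(11 − k) ≤ 213 gives 102k ≤ 202, so k ≤ 1.
k = 1 is achieved by 1 value at 103 and 10 at 1, total 113; add 100 to one value (staying below 103) to reach 213.

1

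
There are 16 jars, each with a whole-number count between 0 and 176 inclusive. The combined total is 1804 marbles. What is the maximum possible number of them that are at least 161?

11

With k values at 161 or above and the rest at least 0, the sum is at least 0 + 161k.
Since the sum is 1804, we need 161k ≤ 1804, i.e. k ≤ 11.
k = 11 is achieved by 11 values at 161 and 5 at 0, total 1771; add 33 to one value (staying below 161) to reach 1804.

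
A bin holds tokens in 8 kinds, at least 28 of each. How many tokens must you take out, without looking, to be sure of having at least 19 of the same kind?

145

In the worst case you draw 18 of each of the 8 kinds: 8 × 18 = 144.
One more forces 19 of some kind, so 144 + 1 = 145.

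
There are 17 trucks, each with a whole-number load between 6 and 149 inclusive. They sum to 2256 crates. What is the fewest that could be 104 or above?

11

Suppose at most 17 − j of them reach 104; then j values are ≤ 103 and the rest ≤ 149.
The total is then ≤ 103·j + 149·(17 − j) = 2533 − 46j. For this to be ≥ 2256 we need j ≤ 6, so at least 17 − 6 = 11 must reach 104.
Exactly 11 works: 11 values at 149 and 6 at 103 total 2257; lower one of the high values by 1 (still ≥ 104) to hit 2256.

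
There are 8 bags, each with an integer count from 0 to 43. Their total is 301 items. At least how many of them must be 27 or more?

6

Each value short of 27 is at most 26, costing at least 43 − 26 = 17 against the maximum total of 344.
We can afford to lose at most 344 − 301 = 43, so at most ⌊43/17⌋ = 2 fall short, and at least 6 are ≥ 27.
Exactly 6 works: 6 values at 43 and 2 at 26 total 310; lower one of the high values by 9 (still ≥ 27) to hit 301.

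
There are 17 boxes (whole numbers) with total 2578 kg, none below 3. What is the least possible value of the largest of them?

The 17 values sum to 2578, so their maximum is at least ⌈2578/17⌉ = 152.
Taking 6 copies of 151 and 11 copies of 152 gives exactly 2578, so 152 is attained.

152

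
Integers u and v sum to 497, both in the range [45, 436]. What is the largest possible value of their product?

uv = u(497 − u) is maximized when u is as near 497/2 as the bounds allow.
Taking u = 248 and v = 249 (both in [45, 436]) gives uv = 61752.

61752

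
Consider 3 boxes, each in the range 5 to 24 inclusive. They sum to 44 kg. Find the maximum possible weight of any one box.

24

Maximizing one value means minimizing the remaining 2.
The other 2 contribute at least 2 × 5 = 10, leaving at most 44 − 10 = 34.
But each box is capped at 24, so the maximum is 24.
Achievable: one at 24 and the other 2 totalling 20, which fits since 2 × 5 ≤ 20 ≤ 2 × 24.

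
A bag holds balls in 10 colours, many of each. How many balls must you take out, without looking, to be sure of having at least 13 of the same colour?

121

In the worst case you draw 12 of each of the 10 colours: 10 × 12 = 120.
One more forces 13 of some colour, so 120 + 1 = 121.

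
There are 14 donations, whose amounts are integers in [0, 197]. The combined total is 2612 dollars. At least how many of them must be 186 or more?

2

Suppose at most 14 − j of them reach 186; then j values are ≤ 185 and the rest ≤ 197.
The total is then ≤ 185·j + 197·(14 − j) = 2758 − 12j. For this to be ≥ 2612 we need j ≤ 12, so at least 14 − 12 = 2 must reach 186.
Exactly 2 works: 2 values at 197 and 12 at 185 total 2614; lower one of the high values by 2 (still ≥ 186) to hit 2612.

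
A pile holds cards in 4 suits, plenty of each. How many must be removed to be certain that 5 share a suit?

You could draw 4 of every suit without reaching 5 of any — 16 in all.
One more forces 5 of some suit, so 16 + 1 = 17.

17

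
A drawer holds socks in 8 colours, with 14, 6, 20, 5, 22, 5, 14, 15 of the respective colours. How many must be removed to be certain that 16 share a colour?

In the worst case you take as many as possible of each colour without reaching 16: 14 + 6 + 15 + 5 + 15 + 5 + 14 + 15 = 89.
The next one must give 16 of some colour, so 89 + 1 = 90.

90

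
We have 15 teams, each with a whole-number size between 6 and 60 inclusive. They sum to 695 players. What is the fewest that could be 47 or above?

Suppose at most 15 − j of them reach 47; then j values are ≤ 46 and the rest ≤ 60.
The total is then ≤ 46·j + 60·(15 − j) = 900 − 14j. For this to be ≥ 695 we need j ≤ 14, so at least 15 − 14 = 1 must reach 47.
Exactly 1 works: 1 value at 60 and 14 at 46 total 704; lower one of the high values by 9 (still ≥ 47) to hit 695.

1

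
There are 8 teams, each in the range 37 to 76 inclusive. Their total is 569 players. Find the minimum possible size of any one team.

To make one team as small as possible, make the other 7 as large as possible.
The other 7 contribute at most 7 × 76 = 532, leaving at least 569 − 532 = 37.
Since 37 ≥ 37, this is achievable: one at 37 and 7 at 76.

37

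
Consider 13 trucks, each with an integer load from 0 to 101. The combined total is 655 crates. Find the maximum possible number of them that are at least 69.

Suppose k of them are at least 69. Those contribute at least 69 each and the other 13 − k at least 0 each.
So the total is at least 69k + 0(13 − k) = 0 + 69k. This must be ≤ 655, giving k ≤ 9.
k = 9 is achieved by 9 values at 69 and 4 at 0, total 621; add 34 to one value (staying below 69) to reach 655.

9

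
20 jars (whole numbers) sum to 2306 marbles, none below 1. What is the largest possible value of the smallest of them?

The 20 values sum to 2306, so their minimum is at most ⌊2306/20⌋ = 115.
Equality holds with 14 values of 115 and 6 values of 116.

115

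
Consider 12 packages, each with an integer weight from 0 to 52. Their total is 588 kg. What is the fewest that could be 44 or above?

8

Each value short of 44 is at most 43, costing at least 52 − 43 = 9 against the maximum total of 624.
We can afford to lose at most 624 − 588 = 36, so at most ⌊36/9⌋ = 4 fall short, and at least 8 are ≥ 44.
Exactly 8 works: 8 values at 52 and 4 at 43 total 588.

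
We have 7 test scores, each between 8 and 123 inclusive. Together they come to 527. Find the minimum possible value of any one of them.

Minimizing one value means maximizing the remaining 6.
The other 6 can take up 6 × 123 = 738 ≥ 527 − 8, so one score can sit at its floor of 8.
Achievable: one at 8 and the other 6 totalling 519, which fits since 6 × 8 ≤ 519 ≤ 6 × 123.

8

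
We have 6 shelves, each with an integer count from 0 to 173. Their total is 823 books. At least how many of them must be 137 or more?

1

If only k of them are at least 137, the other 6 − k are at most 136, so the total is at most k·173 + (6 − k)·136.
This must reach 823, so k·173 + (6 − k)·136 ≥ 823, giving k ≥ 1.
Exactly 1 works: 1 value at 173 and 5 at 136 total 853; lower one of the high values by 30 (still ≥ 137) to hit 823.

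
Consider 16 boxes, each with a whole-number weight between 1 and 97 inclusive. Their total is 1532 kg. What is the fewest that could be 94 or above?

Suppose at most 16 − j of them reach 94; then j values are ≤ 93 and the rest ≤ 97.
The total is then ≤ 93·j + 97·(16 − j) = 1552 − 4j. For this to be ≥ 1532 we need j ≤ 5, so at least 16 − 5 = 11 must reach 94.
Exactly 11 works: 11 values at 97 and 5 at 93 total 1532.

11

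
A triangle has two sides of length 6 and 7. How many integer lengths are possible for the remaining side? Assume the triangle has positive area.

11

The triangle inequality gives |6 − 7| < c < 6 + 7, i.e. 1 < c < 13.
So c can be any integer from 2 to 12: 11 values.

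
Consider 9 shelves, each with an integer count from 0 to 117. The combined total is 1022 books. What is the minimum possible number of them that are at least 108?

Each value short of 108 is at most 107, costing at least 117 − 107 = 10 against the maximum total of 1053.
We can afford to lose at most 1053 − 1022 = 31, so at most ⌊31/10⌋ = 3 fall short, and at least 6 are ≥ 108.
Exactly 6 works: 6 values at 117 and 3 at 107 total 1023; lower one of the high values by 1 (still ≥ 108) to hit 1022.

6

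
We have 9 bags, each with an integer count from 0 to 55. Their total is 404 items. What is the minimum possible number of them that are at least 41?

Each value short of 41 is at most 40, costing at least 55 − 40 = 15 against the maximum total of 495.
We can afford to lose at most 495 − 404 = 91, so at most ⌊91/15⌋ = 6 fall short, and at least 3 are ≥ 41.
Exactly 3 works: 3 values at 55 and 6 at 40 total 405; lower one of the high values by 1 (still ≥ 41) to hit 404.

3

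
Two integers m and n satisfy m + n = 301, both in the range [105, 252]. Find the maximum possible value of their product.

22650

With m + n fixed, mn peaks when the two are closest together.
Taking m = 150 and n = 151 (both in [105, 252]) gives mn = 22650.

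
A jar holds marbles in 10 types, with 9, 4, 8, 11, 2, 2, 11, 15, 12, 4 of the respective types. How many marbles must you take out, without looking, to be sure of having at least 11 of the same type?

In the worst case you take as many as possible of each type without reaching 11: 9 + 4 + 8 + 10 + 2 + 2 + 10 + 10 + 10 + 4 = 69.
The next one must give 11 of some type, so 69 + 1 = 70.

70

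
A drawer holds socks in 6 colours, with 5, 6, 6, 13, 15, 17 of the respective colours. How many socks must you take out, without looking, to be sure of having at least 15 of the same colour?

In the worst case you take as many as possible of each colour without reaching 15: 5 + 6 + 6 + 13 + 14 + 14 = 58.
The next one must give 15 of some colour, so 58 + 1 = 59.

59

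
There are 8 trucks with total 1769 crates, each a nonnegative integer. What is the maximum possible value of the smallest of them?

221

If every one of the 8 were at least 222, the total would be at least 8 × 222 = 1776 > 1769.
Equality holds with 7 values of 221 and 1 value of 222.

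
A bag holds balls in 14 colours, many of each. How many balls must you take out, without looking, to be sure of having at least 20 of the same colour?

In the worst case you draw 19 of each of the 14 colours: 14 × 19 = 266.
One more forces 20 of some colour, so 266 + 1 = 267.

267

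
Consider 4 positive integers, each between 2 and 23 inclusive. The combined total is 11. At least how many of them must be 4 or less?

3

Each value above 4 is at least 5, contributing at least 5 − 2 = 3 above the floor 2.
The sum exceeds the floor total 8 by 3, so at most ⌊3/3⌋ = 1 exceed 4, and at least 3 are ≤ 4.
Exactly 3 works: 3 values at 2 and 1 at 5 total 11.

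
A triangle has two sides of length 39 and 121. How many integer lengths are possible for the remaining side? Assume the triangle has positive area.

77

The triangle inequality gives |39 − 121| < c < 39 + 121, i.e. 82 < c < 160.
So c can be any integer from 83 to 159: 77 values.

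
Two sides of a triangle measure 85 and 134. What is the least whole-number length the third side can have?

The third side must exceed |85 − 134| = 49.
The smallest integer above 49 is 50.

50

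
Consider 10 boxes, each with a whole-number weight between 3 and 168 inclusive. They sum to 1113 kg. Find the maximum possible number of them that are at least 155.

7

Suppose k of them are at least 155. Those contribute at least 155 each and the other 10 − k at least 3 each.
So the total is at least 155k + 3(10 − k) = 30 + 152k. This must be ≤ 1113, giving k ≤ 7.
k = 7 is achieved by 7 values at 155 and 3 at 3, total 1094; add 19 to one value (staying below 155) to reach 1113.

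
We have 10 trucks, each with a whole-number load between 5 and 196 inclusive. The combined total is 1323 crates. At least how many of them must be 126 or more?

2

Suppose at most 10 − j of them reach 126; then j values are ≤ 125 and the rest ≤ 196.
The total is then ≤ 125·j + 196·(10 − j) = 1960 − 71j. For this to be ≥ 1323 we need j ≤ 8, so at least 10 − 8 = 2 must reach 126.
Exactly 2 works: 2 values at 196 and 8 at 125 total 1392; lower one of the high values by 69 (still ≥ 126) to hit 1323.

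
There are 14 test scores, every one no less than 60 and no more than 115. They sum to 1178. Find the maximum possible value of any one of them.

115

To make one score as large as possible, make the other 13 as small as possible.
The other 13 contribute at least 13 × 60 = 780, leaving at most 1178 − 780 = 398.
But each score is capped at 115, so the maximum is 115.
Achievable: one at 115 and the other 13 totalling 1063, which fits since 13 × 60 ≤ 1063 ≤ 13 × 115.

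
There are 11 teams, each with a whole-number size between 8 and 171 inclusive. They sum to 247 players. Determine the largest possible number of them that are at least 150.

1

Suppose k of them are at least 150. Those contribute at least 150 each and the other 11 − k at least 8 each.
So the total is at least 150k + 8(11 − k) = 88 + 142k. This must be ≤ 247, giving k ≤ 1.
k = 1 is achieved by 1 value at 150 and 10 at 8, total 230; add 17 to one value (staying below 150) to reach 247.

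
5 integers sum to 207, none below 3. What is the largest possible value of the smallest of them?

41

The average is 207/5 < 42, so some value is ≤ 41.
Equality holds with 3 values of 41 and 2 values of 42.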